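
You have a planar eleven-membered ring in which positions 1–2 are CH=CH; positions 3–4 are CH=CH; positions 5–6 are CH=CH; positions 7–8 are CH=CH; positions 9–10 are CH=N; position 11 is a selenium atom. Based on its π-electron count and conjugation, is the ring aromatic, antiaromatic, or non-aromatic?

All ring atoms are sp² and supply a p orbital to the ring (each doubly-bonded ring atom is sp² with one p-orbital electron; the doubly-bonded nitrogens are pyridine-type — their lone pairs lie in the ring plane, leaving one electron in the p orbital; the selenium donates one lone pair from its p orbital); the conjugation is uninterrupted.
Adding the contributions, 5 × 2 = 10 from the double-bond units + 2 from the Se atom = 12.
12 = 4(3); a planar, fully conjugated 4n system is antiaromatic.

Antiaromatic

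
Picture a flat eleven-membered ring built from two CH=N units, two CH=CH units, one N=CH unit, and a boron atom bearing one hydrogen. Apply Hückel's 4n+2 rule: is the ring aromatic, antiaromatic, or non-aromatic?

Aromatic

The p orbitals form a continuous loop: each doubly-bonded ring atom is sp² with one p-orbital electron; the doubly-bonded nitrogens are pyridine-type — their lone pairs lie in the ring plane, leaving one electron in the p orbital; the boron has an empty p orbital. The ring is fully conjugated.
π-electron count: 5 × 2 = 10 from the double-bond units + 0 from the BH atom = 10.
10 = 4(2) + 2, which satisfies Hückel's 4n+2 rule.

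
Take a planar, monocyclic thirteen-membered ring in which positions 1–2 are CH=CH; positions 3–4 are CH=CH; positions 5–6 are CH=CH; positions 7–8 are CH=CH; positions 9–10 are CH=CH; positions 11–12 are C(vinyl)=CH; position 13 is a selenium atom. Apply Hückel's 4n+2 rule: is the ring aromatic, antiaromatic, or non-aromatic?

All ring atoms are sp² and supply a p orbital to the ring (every atom in a ring double bond is sp² and brings one electron to the p orbital; the selenium donates one lone pair from its p orbital); the conjugation is uninterrupted.
π-electron count: 6 × 2 = 12 from the double-bond units + 2 from the Se atom = 14.
That gives a 4n+2 count (14, n = 3).

Aromatic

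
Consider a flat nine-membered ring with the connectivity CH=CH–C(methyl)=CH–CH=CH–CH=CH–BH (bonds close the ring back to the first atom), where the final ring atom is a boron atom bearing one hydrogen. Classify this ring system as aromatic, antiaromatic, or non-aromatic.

Antiaromatic

Every ring atom contributes a p orbital perpendicular to the ring (the double-bond atoms are sp², each contributing one p electron; the boron has an empty p orbital), so the π system is cyclic and fully conjugated.
Adding the contributions, 4 × 2 = 8 from the double-bond units + 0 from the BH atom = 8.
With 8 = 4·2 π electrons, Hückel's rule classifies the planar ring as antiaromatic.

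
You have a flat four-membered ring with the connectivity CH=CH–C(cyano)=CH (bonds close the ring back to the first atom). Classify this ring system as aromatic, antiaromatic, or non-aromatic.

All ring atoms are sp² and supply a p orbital to the ring (every atom in a ring double bond is sp² and brings one electron to the p orbital); the conjugation is uninterrupted.
π-electron count: 2 × 2 = 4 from the 2 double-bond units.
4 = 4(1); a planar, fully conjugated 4n system is antiaromatic.

Antiaromatic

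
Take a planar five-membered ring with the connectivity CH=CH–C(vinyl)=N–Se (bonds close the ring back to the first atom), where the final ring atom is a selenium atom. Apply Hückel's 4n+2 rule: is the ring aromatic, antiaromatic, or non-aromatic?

Check conjugation: each doubly-bonded ring atom is sp² with one p-orbital electron; the doubly-bonded nitrogens are pyridine-type — their lone pairs lie in the ring plane, leaving one electron in the p orbital; the selenium donates one lone pair from its p orbital — every position has a p orbital, so the cyclic π system is continuous.
Adding the contributions, 2 × 2 = 4 from the double-bond units + 2 from the Se atom = 6.
With 6 π electrons (n = 1), the Hückel 4n+2 condition holds.

Aromatic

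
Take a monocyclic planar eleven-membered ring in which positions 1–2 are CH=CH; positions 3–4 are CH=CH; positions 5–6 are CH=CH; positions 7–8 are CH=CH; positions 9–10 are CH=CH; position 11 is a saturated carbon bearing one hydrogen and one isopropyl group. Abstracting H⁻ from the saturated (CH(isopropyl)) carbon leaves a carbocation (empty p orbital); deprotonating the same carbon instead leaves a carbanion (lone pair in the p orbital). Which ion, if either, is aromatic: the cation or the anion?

The cation

In both ions every ring atom is sp² and contributes a p orbital, so both rings are fully conjugated.
Cation: 5 × 2 + 0 = 10 π electrons → 4(2)+2, aromatic.
Anion: 5 × 2 + 2 = 12 π electrons → 4(3), antiaromatic.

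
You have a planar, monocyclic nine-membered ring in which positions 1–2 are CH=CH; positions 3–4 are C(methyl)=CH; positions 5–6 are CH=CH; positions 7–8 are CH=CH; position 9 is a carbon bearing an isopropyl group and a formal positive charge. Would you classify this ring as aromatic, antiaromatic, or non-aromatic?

Antiaromatic

All ring atoms are sp² and supply a p orbital to the ring (every atom in a ring double bond is sp² and brings one electron to the p orbital; the carbocation has an empty p orbital); the conjugation is uninterrupted.
Adding the contributions, 4 × 2 = 8 from the double-bond units + 0 from the C(isopropyl)(+) atom = 8.
With 8 = 4·2 π electrons, Hückel's rule classifies the planar ring as antiaromatic.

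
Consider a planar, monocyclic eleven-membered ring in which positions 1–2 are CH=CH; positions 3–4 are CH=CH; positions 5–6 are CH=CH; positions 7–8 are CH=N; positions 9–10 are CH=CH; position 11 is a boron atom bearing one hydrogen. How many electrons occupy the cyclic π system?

Check conjugation: each doubly-bonded ring atom is sp² with one p-orbital electron; each sp² =N– keeps its lone pair in-plane and puts one electron into the π system; the boron has an empty p orbital — every position has a p orbital, so the cyclic π system is continuous.
Adding the contributions, 5 × 2 = 10 from the double-bond units + 0 from the BH atom = 10.

10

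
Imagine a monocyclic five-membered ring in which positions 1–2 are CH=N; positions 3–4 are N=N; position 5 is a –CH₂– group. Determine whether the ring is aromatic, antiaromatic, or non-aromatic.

The CH2 position has four σ bonds — the tetrahedral CH₂ carbon is sp³ and has no p orbital in the ring π system — so the cyclic conjugation is interrupted.
A ring that is not fully conjugated cannot be aromatic or antiaromatic regardless of its π-electron count.

Non-aromatic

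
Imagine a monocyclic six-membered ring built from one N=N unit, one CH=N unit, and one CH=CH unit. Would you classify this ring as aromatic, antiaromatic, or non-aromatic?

All ring atoms are sp² and supply a p orbital to the ring (each doubly-bonded ring atom is sp² with one p-orbital electron; the doubly-bonded nitrogens are pyridine-type — their lone pairs lie in the ring plane, leaving one electron in the p orbital); the conjugation is uninterrupted.
π-electron count: 3 × 2 = 6 from the 3 double-bond units.
With 6 π electrons (n = 1), the Hückel 4n+2 condition holds.

Aromatic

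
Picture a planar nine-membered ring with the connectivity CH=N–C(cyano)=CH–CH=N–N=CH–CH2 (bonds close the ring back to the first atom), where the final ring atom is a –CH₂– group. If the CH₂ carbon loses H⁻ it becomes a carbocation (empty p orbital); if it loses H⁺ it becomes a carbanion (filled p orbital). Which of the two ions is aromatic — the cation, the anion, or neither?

The anion

Once that carbon is sp², every ring atom has a p orbital and both ions are fully conjugated.
Cation: 4 × 2 + 0 = 8 π electrons → 4(2), antiaromatic.
Anion: 4 × 2 + 2 = 10 π electrons → 4(2)+2, aromatic.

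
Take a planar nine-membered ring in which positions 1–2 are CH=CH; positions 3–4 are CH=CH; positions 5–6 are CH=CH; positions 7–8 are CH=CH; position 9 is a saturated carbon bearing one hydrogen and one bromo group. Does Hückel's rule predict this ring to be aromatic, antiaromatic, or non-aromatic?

At the CH(bromo) position, that saturated carbon is sp³ and has no p orbital in the ring π system; the ring's p-orbital overlap is broken there.
Hückel's rule only applies to fully conjugated rings, so this one is simply non-aromatic.

Non-aromatic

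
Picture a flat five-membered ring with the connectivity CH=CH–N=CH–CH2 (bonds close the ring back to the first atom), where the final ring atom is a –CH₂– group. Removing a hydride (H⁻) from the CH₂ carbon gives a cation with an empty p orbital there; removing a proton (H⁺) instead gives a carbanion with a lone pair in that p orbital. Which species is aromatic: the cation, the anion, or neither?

Both ions have a continuous loop of p orbitals — each ring atom is sp².
Cation: 2 × 2 + 0 = 4 π electrons → 4(1), antiaromatic.
Anion: 2 × 2 + 2 = 6 π electrons → 4(1)+2, aromatic.

The anion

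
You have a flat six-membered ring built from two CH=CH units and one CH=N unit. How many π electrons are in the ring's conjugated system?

6

Every ring atom contributes a p orbital perpendicular to the ring (the double-bond atoms are sp², each contributing one p electron; the doubly-bonded nitrogens are pyridine-type — their lone pairs lie in the ring plane, leaving one electron in the p orbital), so the π system is cyclic and fully conjugated.
Adding the contributions, 3 × 2 = 6 from the 3 double-bond units.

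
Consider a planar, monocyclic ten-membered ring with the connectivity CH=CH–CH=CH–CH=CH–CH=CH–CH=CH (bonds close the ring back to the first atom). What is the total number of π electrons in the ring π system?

10

The p orbitals form a continuous loop: every atom in a ring double bond is sp² and brings one electron to the p orbital. The ring is fully conjugated.
π-electron count: 5 × 2 = 10 from the 5 double-bond units.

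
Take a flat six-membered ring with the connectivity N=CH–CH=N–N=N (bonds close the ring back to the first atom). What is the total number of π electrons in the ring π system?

6

Check conjugation: each doubly-bonded ring atom is sp² with one p-orbital electron; each sp² =N– keeps its lone pair in-plane and puts one electron into the π system — every position has a p orbital, so the cyclic π system is continuous.
Counting π electrons: 3 × 2 = 6 from the 3 double-bond units.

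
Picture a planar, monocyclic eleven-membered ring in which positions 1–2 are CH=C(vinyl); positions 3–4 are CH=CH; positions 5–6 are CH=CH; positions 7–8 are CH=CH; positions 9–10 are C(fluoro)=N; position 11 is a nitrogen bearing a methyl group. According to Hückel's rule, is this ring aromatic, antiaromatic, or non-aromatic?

Antiaromatic

The p orbitals form a continuous loop: each doubly-bonded ring atom is sp² with one p-orbital electron; the doubly-bonded nitrogens are pyridine-type — their lone pairs lie in the ring plane, leaving one electron in the p orbital; the pyrrole-type nitrogen donates its lone pair from the p orbital. The ring is fully conjugated.
Counting π electrons: 5 × 2 = 10 from the double-bond units + 2 from the N(methyl) atom = 12.
12 = 4(3); a planar, fully conjugated 4n system is antiaromatic.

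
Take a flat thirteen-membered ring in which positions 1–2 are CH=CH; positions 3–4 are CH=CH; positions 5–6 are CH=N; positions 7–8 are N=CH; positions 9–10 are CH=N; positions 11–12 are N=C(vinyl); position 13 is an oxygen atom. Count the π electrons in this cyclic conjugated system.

14

The p orbitals form a continuous loop: the double-bond atoms are sp², each contributing one p electron; each sp² =N– keeps its lone pair in-plane and puts one electron into the π system; the oxygen donates one lone pair from its p orbital. The ring is fully conjugated.
Adding the contributions, 6 × 2 = 12 from the double-bond units + 2 from the O atom = 14.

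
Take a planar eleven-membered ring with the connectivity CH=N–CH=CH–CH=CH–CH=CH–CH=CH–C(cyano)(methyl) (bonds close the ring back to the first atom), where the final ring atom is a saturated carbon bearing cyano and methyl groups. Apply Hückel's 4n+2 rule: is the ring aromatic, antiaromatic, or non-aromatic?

Non-aromatic

At the C(cyano)(methyl) position, that saturated carbon is sp³ and has no p orbital in the ring π system; the ring's p-orbital overlap is broken there.
Broken conjugation rules out both aromaticity and antiaromaticity.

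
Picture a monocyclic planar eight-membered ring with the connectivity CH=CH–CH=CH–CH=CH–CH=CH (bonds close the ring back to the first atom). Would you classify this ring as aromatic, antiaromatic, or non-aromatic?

All ring atoms are sp² and supply a p orbital to the ring (every atom in a ring double bond is sp² and brings one electron to the p orbital); the conjugation is uninterrupted.
Adding the contributions, 4 × 2 = 8 from the 4 double-bond units.
8 is a 4n count (n = 2), so the planar conjugated ring is antiaromatic.

Antiaromatic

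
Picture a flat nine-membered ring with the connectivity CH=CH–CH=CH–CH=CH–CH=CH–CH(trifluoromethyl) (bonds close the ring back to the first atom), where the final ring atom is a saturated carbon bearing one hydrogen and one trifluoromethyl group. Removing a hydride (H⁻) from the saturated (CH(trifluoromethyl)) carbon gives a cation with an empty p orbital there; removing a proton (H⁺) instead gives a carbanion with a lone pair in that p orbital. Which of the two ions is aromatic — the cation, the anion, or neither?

The anion

Once that carbon is sp², every ring atom has a p orbital and both ions are fully conjugated.
Cation: 4 × 2 + 0 = 8 π electrons → 4(2), antiaromatic.
Anion: 4 × 2 + 2 = 10 π electrons → 4(2)+2, aromatic.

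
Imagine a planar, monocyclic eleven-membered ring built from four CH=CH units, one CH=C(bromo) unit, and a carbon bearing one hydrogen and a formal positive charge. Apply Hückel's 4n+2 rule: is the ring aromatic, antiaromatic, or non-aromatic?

Aromatic

Check conjugation: each doubly-bonded ring atom is sp² with one p-orbital electron; the carbocation has an empty p orbital — every position has a p orbital, so the cyclic π system is continuous.
Tallying contributions gives 5 × 2 = 10 from the double-bond units + 0 from the CH(+) atom = 10.
With 10 π electrons (n = 2), the Hückel 4n+2 condition holds.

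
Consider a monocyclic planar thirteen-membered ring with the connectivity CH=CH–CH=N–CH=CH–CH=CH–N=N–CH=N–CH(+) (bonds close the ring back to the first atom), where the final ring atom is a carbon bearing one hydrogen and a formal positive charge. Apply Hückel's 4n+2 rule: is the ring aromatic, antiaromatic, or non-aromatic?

The p orbitals form a continuous loop: each doubly-bonded ring atom is sp² with one p-orbital electron; the doubly-bonded nitrogens are pyridine-type — their lone pairs lie in the ring plane, leaving one electron in the p orbital; the carbocation has an empty p orbital. The ring is fully conjugated.
Adding the contributions, 6 × 2 = 12 from the double-bond units + 0 from the CH(+) atom = 12.
With 12 = 4·3 π electrons, Hückel's rule classifies the planar ring as antiaromatic.

Antiaromatic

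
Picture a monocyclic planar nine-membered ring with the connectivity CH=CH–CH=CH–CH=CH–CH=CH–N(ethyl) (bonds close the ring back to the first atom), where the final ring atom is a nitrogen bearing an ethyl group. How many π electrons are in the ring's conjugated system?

10

The p orbitals form a continuous loop: every atom in a ring double bond is sp² and brings one electron to the p orbital; the pyrrole-type nitrogen donates its lone pair from the p orbital. The ring is fully conjugated.
Tallying contributions gives 4 × 2 = 8 from the double-bond units + 2 from the N(ethyl) atom = 10.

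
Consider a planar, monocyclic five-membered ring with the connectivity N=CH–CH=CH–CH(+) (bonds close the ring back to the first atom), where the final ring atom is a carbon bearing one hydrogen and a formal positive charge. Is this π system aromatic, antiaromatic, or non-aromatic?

Antiaromatic

Check conjugation: every atom in a ring double bond is sp² and brings one electron to the p orbital; each sp² =N– keeps its lone pair in-plane and puts one electron into the π system; the carbocation has an empty p orbital — every position has a p orbital, so the cyclic π system is continuous.
π-electron count: 2 × 2 = 4 from the double-bond units + 0 from the CH(+) atom = 4.
With 4 = 4·1 π electrons, Hückel's rule classifies the planar ring as antiaromatic.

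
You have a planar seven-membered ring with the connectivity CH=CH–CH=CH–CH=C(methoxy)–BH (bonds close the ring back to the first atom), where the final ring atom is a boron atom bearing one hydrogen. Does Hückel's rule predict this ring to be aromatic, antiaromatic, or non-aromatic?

The p orbitals form a continuous loop: each doubly-bonded ring atom is sp² with one p-orbital electron; the boron has an empty p orbital. The ring is fully conjugated.
Counting π electrons: 3 × 2 = 6 from the double-bond units + 0 from the BH atom = 6.
6 = 4(1) + 2, which satisfies Hückel's 4n+2 rule.

Aromatic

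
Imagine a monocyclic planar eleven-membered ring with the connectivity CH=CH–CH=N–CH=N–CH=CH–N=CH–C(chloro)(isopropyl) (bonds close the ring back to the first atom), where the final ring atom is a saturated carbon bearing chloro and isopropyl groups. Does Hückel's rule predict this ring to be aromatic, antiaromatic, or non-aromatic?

Non-aromatic

The C(chloro)(isopropyl) position has four σ bonds — that saturated carbon is sp³ and has no p orbital in the ring π system — so the cyclic conjugation is interrupted.
A ring that is not fully conjugated cannot be aromatic or antiaromatic regardless of its π-electron count.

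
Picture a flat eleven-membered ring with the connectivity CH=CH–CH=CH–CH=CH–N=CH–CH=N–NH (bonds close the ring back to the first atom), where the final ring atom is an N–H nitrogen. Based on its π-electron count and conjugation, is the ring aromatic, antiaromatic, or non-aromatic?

Every ring atom contributes a p orbital perpendicular to the ring (every atom in a ring double bond is sp² and brings one electron to the p orbital; each sp² =N– keeps its lone pair in-plane and puts one electron into the π system; the pyrrole-type nitrogen donates its lone pair from the p orbital), so the π system is cyclic and fully conjugated.
Adding the contributions, 5 × 2 = 10 from the double-bond units + 2 from the NH atom = 12.
12 = 4(3); a planar, fully conjugated 4n system is antiaromatic.

Antiaromatic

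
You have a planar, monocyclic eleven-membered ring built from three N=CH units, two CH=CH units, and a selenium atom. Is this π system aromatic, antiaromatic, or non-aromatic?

Check conjugation: every atom in a ring double bond is sp² and brings one electron to the p orbital; each sp² =N– keeps its lone pair in-plane and puts one electron into the π system; the selenium donates one lone pair from its p orbital — every position has a p orbital, so the cyclic π system is continuous.
Counting π electrons: 5 × 2 = 10 from the double-bond units + 2 from the Se atom = 12.
With 12 = 4·3 π electrons, Hückel's rule classifies the planar ring as antiaromatic.

Antiaromatic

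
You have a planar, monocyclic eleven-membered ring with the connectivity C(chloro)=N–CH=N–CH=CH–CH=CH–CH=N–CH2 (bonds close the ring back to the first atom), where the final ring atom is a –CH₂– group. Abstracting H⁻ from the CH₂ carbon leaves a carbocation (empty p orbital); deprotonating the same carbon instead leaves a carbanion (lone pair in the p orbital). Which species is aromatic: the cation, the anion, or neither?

Both ions have a continuous loop of p orbitals — each ring atom is sp².
Cation: 5 × 2 + 0 = 10 π electrons → 4(2)+2, aromatic.
Anion: 5 × 2 + 2 = 12 π electrons → 4(3), antiaromatic.

The cation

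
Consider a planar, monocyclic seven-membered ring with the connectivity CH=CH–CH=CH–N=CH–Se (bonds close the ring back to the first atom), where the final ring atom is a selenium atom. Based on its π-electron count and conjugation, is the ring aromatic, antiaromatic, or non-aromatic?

All ring atoms are sp² and supply a p orbital to the ring (the double-bond atoms are sp², each contributing one p electron; each sp² =N– keeps its lone pair in-plane and puts one electron into the π system; the selenium donates one lone pair from its p orbital); the conjugation is uninterrupted.
Adding the contributions, 3 × 2 = 6 from the double-bond units + 2 from the Se atom = 8.
A 4n π count (8, n = 2) in a planar conjugated ring means antiaromatic.

Antiaromatic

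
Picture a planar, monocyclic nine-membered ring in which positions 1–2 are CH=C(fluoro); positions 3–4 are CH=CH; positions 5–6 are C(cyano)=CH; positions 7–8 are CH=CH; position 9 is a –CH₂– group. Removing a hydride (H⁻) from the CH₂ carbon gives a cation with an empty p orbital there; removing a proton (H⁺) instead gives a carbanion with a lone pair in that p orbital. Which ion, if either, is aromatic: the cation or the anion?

The anion

In either ion the ring is fully conjugated: every atom, including the new sp² carbon, supplies a p orbital.
Cation: 4 × 2 + 0 = 8 π electrons → 4(2), antiaromatic.
Anion: 4 × 2 + 2 = 10 π electrons → 4(2)+2, aromatic.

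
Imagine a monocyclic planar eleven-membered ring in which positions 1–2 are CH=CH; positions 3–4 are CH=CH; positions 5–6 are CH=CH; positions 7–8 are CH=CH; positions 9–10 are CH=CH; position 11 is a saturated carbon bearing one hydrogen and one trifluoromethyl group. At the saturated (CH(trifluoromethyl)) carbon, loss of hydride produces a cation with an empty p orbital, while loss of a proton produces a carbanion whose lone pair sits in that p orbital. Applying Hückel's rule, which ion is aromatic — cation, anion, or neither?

Both ions have a continuous loop of p orbitals — each ring atom is sp².
Cation: 5 × 2 + 0 = 10 π electrons → 4(2)+2, aromatic.
Anion: 5 × 2 + 2 = 12 π electrons → 4(3), antiaromatic.

The cation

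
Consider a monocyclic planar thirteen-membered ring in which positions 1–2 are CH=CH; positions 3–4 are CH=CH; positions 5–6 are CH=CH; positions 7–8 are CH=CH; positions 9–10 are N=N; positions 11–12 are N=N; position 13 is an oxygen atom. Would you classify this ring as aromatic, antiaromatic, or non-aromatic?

The p orbitals form a continuous loop: each doubly-bonded ring atom is sp² with one p-orbital electron; each sp² =N– keeps its lone pair in-plane and puts one electron into the π system; the oxygen donates one lone pair from its p orbital. The ring is fully conjugated.
π-electron count: 6 × 2 = 12 from the double-bond units + 2 from the O atom = 14.
Since 14 = 4·3 + 2, the ring meets the 4n+2 criterion.

Aromatic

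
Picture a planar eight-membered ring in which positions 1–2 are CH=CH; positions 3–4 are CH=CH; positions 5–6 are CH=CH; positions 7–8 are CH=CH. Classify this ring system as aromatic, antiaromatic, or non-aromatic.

Antiaromatic

Check conjugation: each doubly-bonded ring atom is sp² with one p-orbital electron — every position has a p orbital, so the cyclic π system is continuous.
Adding the contributions, 4 × 2 = 8 from the 4 double-bond units.
8 = 4(2); a planar, fully conjugated 4n system is antiaromatic.
(The species described is cyclooctatetraene.)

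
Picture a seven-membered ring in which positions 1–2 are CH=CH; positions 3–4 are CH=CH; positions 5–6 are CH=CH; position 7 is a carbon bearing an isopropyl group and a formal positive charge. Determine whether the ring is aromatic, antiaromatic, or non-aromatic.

Aromatic

Every ring atom contributes a p orbital perpendicular to the ring (each doubly-bonded ring atom is sp² with one p-orbital electron; the carbocation has an empty p orbital), so the π system is cyclic and fully conjugated.
Adding the contributions, 3 × 2 = 6 from the double-bond units + 0 from the C(isopropyl)(+) atom = 6.
6 = 4(1) + 2, which satisfies Hückel's 4n+2 rule.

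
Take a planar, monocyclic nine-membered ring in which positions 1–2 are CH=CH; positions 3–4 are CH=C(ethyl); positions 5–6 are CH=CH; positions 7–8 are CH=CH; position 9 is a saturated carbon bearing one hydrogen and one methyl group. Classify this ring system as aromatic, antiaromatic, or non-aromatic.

Non-aromatic

The CH(methyl) carbon is saturated: that saturated carbon is sp³ and has no p orbital in the ring π system. Conjugation is not continuous around the ring.
A ring that is not fully conjugated cannot be aromatic or antiaromatic regardless of its π-electron count.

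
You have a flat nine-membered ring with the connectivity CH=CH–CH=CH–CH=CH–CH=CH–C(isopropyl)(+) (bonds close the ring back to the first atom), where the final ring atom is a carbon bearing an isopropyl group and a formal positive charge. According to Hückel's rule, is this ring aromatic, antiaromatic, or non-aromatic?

Antiaromatic

Check conjugation: every atom in a ring double bond is sp² and brings one electron to the p orbital; the carbocation has an empty p orbital — every position has a p orbital, so the cyclic π system is continuous.
Tallying contributions gives 4 × 2 = 8 from the double-bond units + 0 from the C(isopropyl)(+) atom = 8.
8 = 4(2); a planar, fully conjugated 4n system is antiaromatic.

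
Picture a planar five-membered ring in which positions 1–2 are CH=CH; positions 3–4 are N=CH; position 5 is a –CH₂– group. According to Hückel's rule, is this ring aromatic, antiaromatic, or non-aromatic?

Non-aromatic

Because the tetrahedral CH₂ carbon is sp³ and has no p orbital in the ring π system at the CH2 position, the π system cannot extend all the way around the ring.
Without a continuous loop of overlapping p orbitals the Hückel electron count never comes into play.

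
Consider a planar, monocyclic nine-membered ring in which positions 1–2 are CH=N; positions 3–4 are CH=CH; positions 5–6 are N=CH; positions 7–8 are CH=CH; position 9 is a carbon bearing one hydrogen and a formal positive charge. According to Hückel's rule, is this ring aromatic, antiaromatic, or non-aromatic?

Check conjugation: the double-bond atoms are sp², each contributing one p electron; each sp² =N– keeps its lone pair in-plane and puts one electron into the π system; the carbocation has an empty p orbital — every position has a p orbital, so the cyclic π system is continuous.
π-electron count: 4 × 2 = 8 from the double-bond units + 0 from the CH(+) atom = 8.
A 4n π count (8, n = 2) in a planar conjugated ring means antiaromatic.

Antiaromatic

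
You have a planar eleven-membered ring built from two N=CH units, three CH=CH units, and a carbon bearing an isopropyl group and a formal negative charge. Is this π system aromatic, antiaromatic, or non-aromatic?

Check conjugation: the double-bond atoms are sp², each contributing one p electron; the doubly-bonded nitrogens are pyridine-type — their lone pairs lie in the ring plane, leaving one electron in the p orbital; the carbanion's lone pair occupies the p orbital — every position has a p orbital, so the cyclic π system is continuous.
Tallying contributions gives 5 × 2 = 10 from the double-bond units + 2 from the C(isopropyl)(-) atom = 12.
A 4n π count (12, n = 3) in a planar conjugated ring means antiaromatic.

Antiaromatic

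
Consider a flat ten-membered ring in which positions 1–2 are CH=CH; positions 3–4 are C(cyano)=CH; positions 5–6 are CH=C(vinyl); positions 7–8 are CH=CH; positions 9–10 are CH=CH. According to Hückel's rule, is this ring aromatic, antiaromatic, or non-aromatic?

The p orbitals form a continuous loop: the double-bond atoms are sp², each contributing one p electron. The ring is fully conjugated.
π-electron count: 5 × 2 = 10 from the 5 double-bond units.
10 = 4(2) + 2, which satisfies Hückel's 4n+2 rule.

Aromatic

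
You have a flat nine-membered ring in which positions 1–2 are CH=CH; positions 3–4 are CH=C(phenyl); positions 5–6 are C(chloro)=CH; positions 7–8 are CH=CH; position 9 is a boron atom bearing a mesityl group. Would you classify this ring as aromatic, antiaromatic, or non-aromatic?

Antiaromatic

Check conjugation: the double-bond atoms are sp², each contributing one p electron; the boron has an empty p orbital — every position has a p orbital, so the cyclic π system is continuous.
π-electron count: 4 × 2 = 8 from the double-bond units + 0 from the B(mesityl) atom = 8.
8 is a 4n count (n = 2), so the planar conjugated ring is antiaromatic.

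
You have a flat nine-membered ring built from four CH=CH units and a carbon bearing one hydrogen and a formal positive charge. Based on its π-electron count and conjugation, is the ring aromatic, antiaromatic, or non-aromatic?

The p orbitals form a continuous loop: each doubly-bonded ring atom is sp² with one p-orbital electron; the carbocation has an empty p orbital. The ring is fully conjugated.
Adding the contributions, 4 × 2 = 8 from the double-bond units + 0 from the CH(+) atom = 8.
With 8 = 4·2 π electrons, Hückel's rule classifies the planar ring as antiaromatic.

Antiaromatic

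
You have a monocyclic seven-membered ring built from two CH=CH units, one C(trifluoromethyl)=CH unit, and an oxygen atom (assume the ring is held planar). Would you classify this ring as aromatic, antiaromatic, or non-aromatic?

All ring atoms are sp² and supply a p orbital to the ring (every atom in a ring double bond is sp² and brings one electron to the p orbital; the oxygen donates one lone pair from its p orbital); the conjugation is uninterrupted.
Tallying contributions gives 3 × 2 = 6 from the double-bond units + 2 from the O atom = 8.
8 = 4(2); a planar, fully conjugated 4n system is antiaromatic.

Antiaromatic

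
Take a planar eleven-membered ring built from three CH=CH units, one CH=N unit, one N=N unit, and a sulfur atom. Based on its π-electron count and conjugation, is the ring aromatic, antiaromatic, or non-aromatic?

All ring atoms are sp² and supply a p orbital to the ring (each doubly-bonded ring atom is sp² with one p-orbital electron; the doubly-bonded nitrogens are pyridine-type — their lone pairs lie in the ring plane, leaving one electron in the p orbital; the sulfur donates one lone pair from its p orbital); the conjugation is uninterrupted.
Adding the contributions, 5 × 2 = 10 from the double-bond units + 2 from the S atom = 12.
12 = 4(3); a planar, fully conjugated 4n system is antiaromatic.

Antiaromatic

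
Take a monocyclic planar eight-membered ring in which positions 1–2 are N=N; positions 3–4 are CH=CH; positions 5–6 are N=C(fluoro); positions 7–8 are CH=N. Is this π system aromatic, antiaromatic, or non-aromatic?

Antiaromatic

All ring atoms are sp² and supply a p orbital to the ring (every atom in a ring double bond is sp² and brings one electron to the p orbital; each =N– nitrogen is pyridine-type (lone pair in the sp² plane, one electron in the p orbital)); the conjugation is uninterrupted.
Tallying contributions gives 4 × 2 = 8 from the 4 double-bond units.
A 4n π count (8, n = 2) in a planar conjugated ring means antiaromatic.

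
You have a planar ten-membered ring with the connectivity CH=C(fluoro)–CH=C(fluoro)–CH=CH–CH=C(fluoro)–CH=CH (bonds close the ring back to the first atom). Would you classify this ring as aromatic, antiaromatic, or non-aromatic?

Aromatic

Every ring atom contributes a p orbital perpendicular to the ring (the double-bond atoms are sp², each contributing one p electron), so the π system is cyclic and fully conjugated.
Tallying contributions gives 5 × 2 = 10 from the 5 double-bond units.
10 = 4(2) + 2, which satisfies Hückel's 4n+2 rule.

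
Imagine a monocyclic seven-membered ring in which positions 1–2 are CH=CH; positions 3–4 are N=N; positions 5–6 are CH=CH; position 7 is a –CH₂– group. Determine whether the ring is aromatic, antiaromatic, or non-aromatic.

At the CH2 position, the tetrahedral CH₂ carbon is sp³ and has no p orbital in the ring π system; the ring's p-orbital overlap is broken there.
Broken conjugation rules out both aromaticity and antiaromaticity.

Non-aromatic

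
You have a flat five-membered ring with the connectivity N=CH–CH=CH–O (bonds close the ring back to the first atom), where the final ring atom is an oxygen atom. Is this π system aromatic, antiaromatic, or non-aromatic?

The p orbitals form a continuous loop: each doubly-bonded ring atom is sp² with one p-orbital electron; the doubly-bonded nitrogens are pyridine-type — their lone pairs lie in the ring plane, leaving one electron in the p orbital; the oxygen donates one lone pair from its p orbital. The ring is fully conjugated.
Tallying contributions gives 2 × 2 = 4 from the double-bond units + 2 from the O atom = 6.
That gives a 4n+2 count (6, n = 1).

Aromatic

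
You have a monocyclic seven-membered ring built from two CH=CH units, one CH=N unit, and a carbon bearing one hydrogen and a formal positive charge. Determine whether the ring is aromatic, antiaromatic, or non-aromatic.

Aromatic

Check conjugation: every atom in a ring double bond is sp² and brings one electron to the p orbital; each sp² =N– keeps its lone pair in-plane and puts one electron into the π system; the carbocation has an empty p orbital — every position has a p orbital, so the cyclic π system is continuous.
Adding the contributions, 3 × 2 = 6 from the double-bond units + 0 from the CH(+) atom = 6.
Since 6 = 4·1 + 2, the ring meets the 4n+2 criterion.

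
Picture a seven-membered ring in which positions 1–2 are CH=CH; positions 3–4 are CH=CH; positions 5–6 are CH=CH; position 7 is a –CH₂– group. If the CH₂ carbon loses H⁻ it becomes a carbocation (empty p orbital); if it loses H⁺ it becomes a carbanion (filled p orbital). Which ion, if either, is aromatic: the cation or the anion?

In either ion the ring is fully conjugated: every atom, including the new sp² carbon, supplies a p orbital.
Cation: 3 × 2 + 0 = 6 π electrons → 4(1)+2, aromatic.
Anion: 3 × 2 + 2 = 8 π electrons → 4(2), antiaromatic.

The cation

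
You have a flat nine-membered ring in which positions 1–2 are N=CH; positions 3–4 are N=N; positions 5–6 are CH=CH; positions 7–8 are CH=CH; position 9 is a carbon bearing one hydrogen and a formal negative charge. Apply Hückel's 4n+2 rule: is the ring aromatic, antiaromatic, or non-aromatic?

Aromatic

Every ring atom contributes a p orbital perpendicular to the ring (the double-bond atoms are sp², each contributing one p electron; the doubly-bonded nitrogens are pyridine-type — their lone pairs lie in the ring plane, leaving one electron in the p orbital; the carbanion's lone pair occupies the p orbital), so the π system is cyclic and fully conjugated.
Counting π electrons: 4 × 2 = 8 from the double-bond units + 2 from the CH(-) atom = 10.
With 10 π electrons (n = 2), the Hückel 4n+2 condition holds.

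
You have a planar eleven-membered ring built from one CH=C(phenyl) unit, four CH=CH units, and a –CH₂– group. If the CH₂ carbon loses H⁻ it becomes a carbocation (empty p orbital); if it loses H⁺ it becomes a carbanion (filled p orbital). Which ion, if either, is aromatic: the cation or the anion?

In either ion the ring is fully conjugated: every atom, including the new sp² carbon, supplies a p orbital.
Cation: 5 × 2 + 0 = 10 π electrons → 4(2)+2, aromatic.
Anion: 5 × 2 + 2 = 12 π electrons → 4(3), antiaromatic.

The cation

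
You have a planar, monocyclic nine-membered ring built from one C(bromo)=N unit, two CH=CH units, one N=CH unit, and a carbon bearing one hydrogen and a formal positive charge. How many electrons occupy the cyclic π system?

8

The p orbitals form a continuous loop: the double-bond atoms are sp², each contributing one p electron; each =N– nitrogen is pyridine-type (lone pair in the sp² plane, one electron in the p orbital); the carbocation has an empty p orbital. The ring is fully conjugated.
Tallying contributions gives 4 × 2 = 8 from the double-bond units + 0 from the CH(+) atom = 8.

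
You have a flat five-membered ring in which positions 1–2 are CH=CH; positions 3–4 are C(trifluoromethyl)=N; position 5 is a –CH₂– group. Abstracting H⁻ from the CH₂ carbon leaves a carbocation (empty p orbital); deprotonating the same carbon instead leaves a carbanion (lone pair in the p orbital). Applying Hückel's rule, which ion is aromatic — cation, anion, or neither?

In either ion the ring is fully conjugated: every atom, including the new sp² carbon, supplies a p orbital.
Cation: 2 × 2 + 0 = 4 π electrons → 4(1), antiaromatic.
Anion: 2 × 2 + 2 = 6 π electrons → 4(1)+2, aromatic.

The anion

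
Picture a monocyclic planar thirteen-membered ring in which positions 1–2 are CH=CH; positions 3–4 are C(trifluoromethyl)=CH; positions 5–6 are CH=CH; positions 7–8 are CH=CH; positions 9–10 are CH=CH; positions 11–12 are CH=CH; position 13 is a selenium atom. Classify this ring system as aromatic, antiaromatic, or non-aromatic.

Every ring atom contributes a p orbital perpendicular to the ring (each doubly-bonded ring atom is sp² with one p-orbital electron; the selenium donates one lone pair from its p orbital), so the π system is cyclic and fully conjugated.
Counting π electrons: 6 × 2 = 12 from the double-bond units + 2 from the Se atom = 14.
That gives a 4n+2 count (14, n = 3).

Aromatic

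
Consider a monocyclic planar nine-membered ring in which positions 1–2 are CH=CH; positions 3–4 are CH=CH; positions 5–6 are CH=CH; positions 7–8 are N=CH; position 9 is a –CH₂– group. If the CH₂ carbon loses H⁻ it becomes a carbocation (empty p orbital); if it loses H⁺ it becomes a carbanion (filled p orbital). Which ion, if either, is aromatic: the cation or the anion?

The anion

Once that carbon is sp², every ring atom has a p orbital and both ions are fully conjugated.
Cation: 4 × 2 + 0 = 8 π electrons → 4(2), antiaromatic.
Anion: 4 × 2 + 2 = 10 π electrons → 4(2)+2, aromatic.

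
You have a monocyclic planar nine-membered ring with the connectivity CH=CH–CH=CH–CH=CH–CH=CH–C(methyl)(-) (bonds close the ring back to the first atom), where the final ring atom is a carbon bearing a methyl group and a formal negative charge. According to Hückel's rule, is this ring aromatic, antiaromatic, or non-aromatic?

Check conjugation: each doubly-bonded ring atom is sp² with one p-orbital electron; the carbanion's lone pair occupies the p orbital — every position has a p orbital, so the cyclic π system is continuous.
Counting π electrons: 4 × 2 = 8 from the double-bond units + 2 from the C(methyl)(-) atom = 10.
That gives a 4n+2 count (10, n = 2).

Aromatic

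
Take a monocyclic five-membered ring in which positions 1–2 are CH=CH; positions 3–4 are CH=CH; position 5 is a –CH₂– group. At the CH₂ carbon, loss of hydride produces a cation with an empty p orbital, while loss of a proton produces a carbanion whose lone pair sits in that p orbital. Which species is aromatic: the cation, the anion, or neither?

Both ions have a continuous loop of p orbitals — each ring atom is sp².
Cation: 2 × 2 + 0 = 4 π electrons → 4(1), antiaromatic.
Anion: 2 × 2 + 2 = 6 π electrons → 4(1)+2, aromatic.

The anion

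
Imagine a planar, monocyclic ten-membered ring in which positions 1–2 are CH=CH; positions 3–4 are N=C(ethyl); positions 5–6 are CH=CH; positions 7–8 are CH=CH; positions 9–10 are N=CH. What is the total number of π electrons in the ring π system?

10

The p orbitals form a continuous loop: the double-bond atoms are sp², each contributing one p electron; each sp² =N– keeps its lone pair in-plane and puts one electron into the π system. The ring is fully conjugated.
Tallying contributions gives 5 × 2 = 10 from the 5 double-bond units.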